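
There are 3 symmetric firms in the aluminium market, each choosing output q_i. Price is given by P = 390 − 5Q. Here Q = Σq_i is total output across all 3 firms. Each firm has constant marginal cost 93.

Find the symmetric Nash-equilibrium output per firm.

A representative firm's profit is π_i = q_i(390 − 5Q) − 93q_i, with Q = q_i + Σ_{j≠i} q_j.
First-order condition: 297 − 10q_i − 5Σ_{j≠i} q_j = 0.
Imposing symmetry (q_j = q for all j) turns Σ_{j≠i} q_j into 2q, so 297 = 20q and q = 14.85.

14.85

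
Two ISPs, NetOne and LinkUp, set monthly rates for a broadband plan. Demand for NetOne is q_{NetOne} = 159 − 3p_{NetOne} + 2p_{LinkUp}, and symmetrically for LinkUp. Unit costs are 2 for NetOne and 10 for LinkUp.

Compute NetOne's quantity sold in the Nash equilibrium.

NetOne's profit: π = (p_{NetOne} − 2)(159 − 3p_{NetOne} + 2p_{LinkUp}).
∂π/∂p_{NetOne} = 165 − 6p_{NetOne} + 2p_{LinkUp} = 0 ⇒ p_{NetOne} = 27.5 + (1/3)p_{LinkUp}.
Similarly p_{LinkUp} = 31.5 + (1/3)p_{NetOne}.
Solving the two reaction functions simultaneously: (1 − (1/3)(1/3))p_{NetOne} = 27.5 + (1/3)·31.5, so (8/9)p_{NetOne} = 38 and p_{NetOne} = 42.75.
Then p_{LinkUp} = 31.5 + (1/3)·42.75 = 45.75.
q_{NetOne} = 159 − 3·42.75 + 2·45.75 = 122.25.

122.25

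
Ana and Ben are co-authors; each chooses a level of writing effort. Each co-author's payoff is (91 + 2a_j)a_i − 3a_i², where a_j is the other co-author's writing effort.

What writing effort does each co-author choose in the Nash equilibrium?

22.75

Ana's payoff is (91 + 2a_B)a_A − 3a_A².
∂π/∂a_A = 91 + 2a_B − 6a_A = 0, so a_A = 91/6 + (1/3)a_B.
Setting a_A = a_B in the reaction function: a_A = 91/6 + (1/3)a_A, so a_A = (91/6) / (2/3) = 22.75.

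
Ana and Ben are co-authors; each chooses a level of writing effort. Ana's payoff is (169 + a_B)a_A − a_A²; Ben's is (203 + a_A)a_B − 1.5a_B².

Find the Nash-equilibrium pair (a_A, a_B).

Expanding Ana's payoff: 169a_A + a_Ba_A − a_A².
∂π/∂a_A = 169 + a_B − 2a_A = 0, so a_A = 84.5 + 0.5a_B.
Likewise for Ben: a_B = 203/3 + (1/3)a_A.
Plugging a_B into Ana's best response: a_A = 84.5 + 0.5(203/3 + (1/3)a_A) ⇒ (5/6)a_A = 355/3, so a_A = 142.
Then a_B = 203/3 + (1/3)·142 = 115.

142, 115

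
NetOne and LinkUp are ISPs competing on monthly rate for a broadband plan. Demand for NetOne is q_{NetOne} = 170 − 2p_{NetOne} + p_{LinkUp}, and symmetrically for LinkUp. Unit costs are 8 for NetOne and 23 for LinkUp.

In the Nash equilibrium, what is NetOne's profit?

NetOne's profit: π = (p_{NetOne} − 8)(170 − 2p_{NetOne} + p_{LinkUp}).
∂π/∂p_{NetOne} = 186 − 4p_{NetOne} + p_{LinkUp} = 0 ⇒ p_{NetOne} = 46.5 + 0.25p_{LinkUp}.
Similarly p_{LinkUp} = 54 + 0.25p_{NetOne}.
Solving the two reaction functions simultaneously: (1 − (0.25)(0.25))p_{NetOne} = 46.5 + 0.25·54, so 0.9375p_{NetOne} = 60 and p_{NetOne} = 64.
Then p_{LinkUp} = 54 + 0.25·64 = 70.
q_{NetOne} = 170 − 2·64 + 70 = 112.
Profit = (64 − 8)·112 = 6272.

6272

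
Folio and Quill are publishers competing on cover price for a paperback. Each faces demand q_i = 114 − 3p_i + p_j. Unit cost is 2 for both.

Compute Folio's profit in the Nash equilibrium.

Folio's profit: π = (p_{Folio} − 2)(114 − 3p_{Folio} + p_{Quill}).
∂π/∂p_{Folio} = 120 − 6p_{Folio} + p_{Quill} = 0 ⇒ p_{Folio} = 20 + (1/6)p_{Quill}.
The game is symmetric, so in equilibrium p_{Quill} = p_{Folio}: the reaction function gives (5/6)p_{Folio} = 20, hence p_{Folio} = 24.
q_{Folio} = 114 − 3·24 + 24 = 66.
Profit = (24 − 2)·66 = 1452.

1452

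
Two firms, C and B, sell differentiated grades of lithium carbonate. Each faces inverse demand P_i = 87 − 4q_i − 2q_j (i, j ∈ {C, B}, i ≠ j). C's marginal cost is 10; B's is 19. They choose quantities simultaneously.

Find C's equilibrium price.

Firm C's profit: π = q_C(87 − 4q_C − 2q_B) − 10q_C.
∂π/∂q_C = 77 − 8q_C − 2q_B = 0 ⇒ q_C = 9.625 − 0.25q_B.
Similarly q_B = 8.5 − 0.25q_C.
Solving the two reaction functions simultaneously: (1 − (−0.25)(−0.25))q_C = 9.625 − 0.25·8.5, so 0.9375q_C = 7.5 and q_C = 8.
Then q_B = 8.5 − 0.25·8 = 6.5.
P_C = 87 − 4·8 − 2·6.5 = 42.

42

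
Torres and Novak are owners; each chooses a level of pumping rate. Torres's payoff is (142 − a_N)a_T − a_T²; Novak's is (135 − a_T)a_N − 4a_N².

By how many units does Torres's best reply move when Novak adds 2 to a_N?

Expanding Torres's payoff: 142a_T − a_Na_T − a_T².
∂π/∂a_T = 142 − a_N − 2a_T = 0, so a_T = 71 − 0.5a_N.
The reaction-function slope is −0.5, so a 2-unit rise in a_N moves a_T by −0.5 × 2 = −1. Torres's best response falls — the actions are strategic substitutes.

-1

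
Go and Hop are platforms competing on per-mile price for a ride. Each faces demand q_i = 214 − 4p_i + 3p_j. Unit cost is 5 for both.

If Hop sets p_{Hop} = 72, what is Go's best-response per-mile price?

Go's profit: π = (p_{Go} − 5)(214 − 4p_{Go} + 3p_{Hop}).
∂π/∂p_{Go} = 234 − 8p_{Go} + 3p_{Hop} = 0 ⇒ p_{Go} = 29.25 + 0.375p_{Hop}.
At p_{Hop} = 72: p_{Go} = 29.25 + 0.375·72 = 56.25.

56.25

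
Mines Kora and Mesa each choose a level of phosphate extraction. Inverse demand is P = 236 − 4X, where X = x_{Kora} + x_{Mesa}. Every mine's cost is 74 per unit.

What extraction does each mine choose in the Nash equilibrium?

Mine Kora's profit: π = x_{Kora}(236 − 4(x_{Kora} + x_{Mesa})) − 74x_{Kora}.
∂π/∂x_{Kora} = 162 − 8x_{Kora} − 4x_{Mesa} = 0, so x_{Kora} = 20.25 − 0.5x_{Mesa}.
The game is symmetric, so in equilibrium x_{Mesa} = x_{Kora}: the reaction function gives 1.5x_{Kora} = 20.25, hence x_{Kora} = 13.5.

13.5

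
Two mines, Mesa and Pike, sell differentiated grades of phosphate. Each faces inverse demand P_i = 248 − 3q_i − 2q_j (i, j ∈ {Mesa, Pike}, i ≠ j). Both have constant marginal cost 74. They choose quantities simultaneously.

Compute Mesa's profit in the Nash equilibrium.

1419.1875

Mine Mesa's profit: π = q_{Mesa}(248 − 3q_{Mesa} − 2q_{Pike}) − 74q_{Mesa}.
∂π/∂q_{Mesa} = 174 − 6q_{Mesa} − 2q_{Pike} = 0 ⇒ q_{Mesa} = 29 − (1/3)q_{Pike}.
The game is symmetric, so in equilibrium q_{Pike} = q_{Mesa}: the reaction function gives (4/3)q_{Mesa} = 29, hence q_{Mesa} = 21.75.
P_{Mesa} = 248 − 3·21.75 − 2·21.75 = 139.25.
Profit = (139.25 − 74)·21.75 = 1419.1875.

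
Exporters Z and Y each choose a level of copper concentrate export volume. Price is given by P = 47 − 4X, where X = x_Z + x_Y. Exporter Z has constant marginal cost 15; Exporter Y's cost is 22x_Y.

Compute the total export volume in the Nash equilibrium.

4.75

Exporter Z's profit: π = x_Z(47 − 4(x_Z + x_Y)) − 15x_Z.
∂π/∂x_Z = 32 − 8x_Z − 4x_Y = 0, so x_Z = 4 − 0.5x_Y.
By the same steps for Y: x_Y = 3.125 − 0.5x_Z.
Plugging x_Y into Z's best response: x_Z = 4 − 0.5(3.125 − 0.5x_Z) ⇒ 0.75x_Z = 2.4375, so x_Z = 3.25.
Then x_Y = 3.125 − 0.5·3.25 = 1.5.
Total export volume: 3.25 + 1.5 = 4.75.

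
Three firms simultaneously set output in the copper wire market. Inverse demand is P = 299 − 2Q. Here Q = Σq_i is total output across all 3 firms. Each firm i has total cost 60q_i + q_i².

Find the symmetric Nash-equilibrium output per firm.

A representative firm's profit is π_i = q_i(299 − 2Q) − 60q_i − q_i², with Q = q_i + Σ_{j≠i} q_j.
First-order condition: 239 − 6q_i − 2Σ_{j≠i} q_j = 0.
In a symmetric equilibrium every firm chooses the same q, so Σ_{j≠i} q_j = 2q. The condition becomes 239 − 10q = 0, giving q = 239/10 = 23.9.

23.9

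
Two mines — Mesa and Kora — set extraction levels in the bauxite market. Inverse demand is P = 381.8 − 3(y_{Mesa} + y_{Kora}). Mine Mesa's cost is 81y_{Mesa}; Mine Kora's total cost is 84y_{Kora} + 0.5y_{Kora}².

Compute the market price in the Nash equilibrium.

191.2

Mine Mesa's profit: π = y_{Mesa}(381.8 − 3(y_{Mesa} + y_{Kora})) − 81y_{Mesa}.
∂π/∂y_{Mesa} = 300.8 − 6y_{Mesa} − 3y_{Kora} = 0, so y_{Mesa} = 752/15 − 0.5y_{Kora}.
For Kora: ∂π/∂y_{Kora} = 297.8 − 7y_{Kora} − 3y_{Mesa} = 0 ⇒ y_{Kora} = 1489/35 − (3/7)y_{Mesa}.
Substituting the second reaction function into the first: y_{Mesa} = 752/15 − 0.5(1489/35 − (3/7)y_{Mesa}), which gives (11/14)y_{Mesa} = 6061/210 ⇒ y_{Mesa} = 551/15.
Then y_{Kora} = 1489/35 − (3/7)·(551/15) = 26.8.
Equilibrium price: P = 381.8 − 3·(953/15) = 191.2.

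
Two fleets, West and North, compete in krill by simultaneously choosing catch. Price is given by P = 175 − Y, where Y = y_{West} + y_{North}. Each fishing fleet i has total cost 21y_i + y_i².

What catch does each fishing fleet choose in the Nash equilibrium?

Fishing fleet West's profit: π = y_{West}(175 − (y_{West} + y_{North})) − 21y_{West} − y_{West}².
∂π/∂y_{West} = 154 − 4y_{West} − y_{North} = 0, so y_{West} = 38.5 − 0.25y_{North}.
The game is symmetric, so in equilibrium y_{North} = y_{West}: the reaction function gives 1.25y_{West} = 38.5, hence y_{West} = 30.8.

30.8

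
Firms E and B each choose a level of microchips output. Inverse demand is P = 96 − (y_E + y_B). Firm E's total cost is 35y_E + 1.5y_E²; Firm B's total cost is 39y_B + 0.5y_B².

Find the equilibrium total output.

25

Firm E's profit: π = y_E(96 − (y_E + y_B)) − 35y_E − 1.5y_E².
∂π/∂y_E = 61 − 5y_E − y_B = 0, so y_E = 12.2 − 0.2y_B.
For B: ∂π/∂y_B = 57 − 3y_B − y_E = 0 ⇒ y_B = 19 − (1/3)y_E.
Plugging y_B into E's best response: y_E = 12.2 − 0.2(19 − (1/3)y_E) ⇒ (14/15)y_E = 8.4, so y_E = 9.
Then y_B = 19 − (1/3)·9 = 16.
Total output: 9 + 16 = 25.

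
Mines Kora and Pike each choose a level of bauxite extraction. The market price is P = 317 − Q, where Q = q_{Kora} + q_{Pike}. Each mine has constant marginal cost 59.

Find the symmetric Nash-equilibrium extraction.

Mine Kora's profit: π = q_{Kora}(317 − (q_{Kora} + q_{Pike})) − 59q_{Kora}.
∂π/∂q_{Kora} = 258 − 2q_{Kora} − q_{Pike} = 0, so q_{Kora} = 129 − 0.5q_{Pike}.
The game is symmetric, so in equilibrium q_{Pike} = q_{Kora}: the reaction function gives 1.5q_{Kora} = 129, hence q_{Kora} = 86.

86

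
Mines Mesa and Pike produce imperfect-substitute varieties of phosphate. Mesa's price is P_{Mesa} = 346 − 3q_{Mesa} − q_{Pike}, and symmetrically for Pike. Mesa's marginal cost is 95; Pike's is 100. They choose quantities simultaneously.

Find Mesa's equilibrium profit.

Mine Mesa's profit: π = q_{Mesa}(346 − 3q_{Mesa} − q_{Pike}) − 95q_{Mesa}.
∂π/∂q_{Mesa} = 251 − 6q_{Mesa} − q_{Pike} = 0 ⇒ q_{Mesa} = 251/6 − (1/6)q_{Pike}.
Similarly q_{Pike} = 41 − (1/6)q_{Mesa}.
Substituting the second reaction function into the first: q_{Mesa} = 251/6 − (1/6)(41 − (1/6)q_{Mesa}), which gives (35/36)q_{Mesa} = 35 ⇒ q_{Mesa} = 36.
Then q_{Pike} = 41 − (1/6)·36 = 35.
P_{Mesa} = 346 − 3·36 − 35 = 203.
Profit = (203 − 95)·36 = 3888.

3888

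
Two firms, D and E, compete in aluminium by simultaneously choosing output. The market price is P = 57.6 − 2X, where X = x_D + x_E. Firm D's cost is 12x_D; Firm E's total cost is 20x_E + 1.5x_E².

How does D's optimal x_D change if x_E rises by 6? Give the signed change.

Firm D's profit: π = x_D(57.6 − 2(x_D + x_E)) − 12x_D.
∂π/∂x_D = 45.6 − 4x_D − 2x_E = 0, so x_D = 11.4 − 0.5x_E.
The reaction-function slope is −0.5, so a 6-unit rise in x_E moves x_D by −0.5 × 6 = −3. D's best response falls — the actions are strategic substitutes.

-3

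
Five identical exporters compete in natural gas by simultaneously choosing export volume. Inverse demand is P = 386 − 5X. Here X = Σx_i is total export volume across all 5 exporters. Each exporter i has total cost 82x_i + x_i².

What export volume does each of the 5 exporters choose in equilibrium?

9.5

A representative exporter's profit is π_i = x_i(386 − 5X) − 82x_i − x_i², with X = x_i + Σ_{j≠i} x_j.
First-order condition: 304 − 12x_i − 5Σ_{j≠i} x_j = 0.
In a symmetric equilibrium every exporter chooses the same x, so Σ_{j≠i} x_j = 4x. The condition becomes 304 − 32x = 0, giving x = 304/32 = 9.5.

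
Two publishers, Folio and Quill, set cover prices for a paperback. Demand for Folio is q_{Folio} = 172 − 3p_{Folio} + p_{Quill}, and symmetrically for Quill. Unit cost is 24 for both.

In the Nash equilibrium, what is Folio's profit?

1845.12

Folio's profit: π = (p_{Folio} − 24)(172 − 3p_{Folio} + p_{Quill}).
∂π/∂p_{Folio} = 244 − 6p_{Folio} + p_{Quill} = 0 ⇒ p_{Folio} = 122/3 + (1/6)p_{Quill}.
Setting p_{Folio} = p_{Quill} in the reaction function: p_{Folio} = 122/3 + (1/6)p_{Folio}, so p_{Folio} = (122/3) / (5/6) = 48.8.
q_{Folio} = 172 − 3·48.8 + 48.8 = 74.4.
Profit = (48.8 − 24)·74.4 = 1845.12.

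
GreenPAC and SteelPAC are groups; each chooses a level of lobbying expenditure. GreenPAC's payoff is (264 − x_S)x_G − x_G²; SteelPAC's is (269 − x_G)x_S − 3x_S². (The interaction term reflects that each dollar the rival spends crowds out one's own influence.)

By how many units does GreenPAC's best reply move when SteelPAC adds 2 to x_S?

Expanding GreenPAC's payoff: 264x_G − x_Sx_G − x_G².
∂π/∂x_G = 264 − x_S − 2x_G = 0, so x_G = 132 − 0.5x_S.
The reaction-function slope is −0.5, so a 2-unit rise in x_S moves x_G by −0.5 × 2 = −1. GreenPAC's best response falls — the actions are strategic substitutes.

-1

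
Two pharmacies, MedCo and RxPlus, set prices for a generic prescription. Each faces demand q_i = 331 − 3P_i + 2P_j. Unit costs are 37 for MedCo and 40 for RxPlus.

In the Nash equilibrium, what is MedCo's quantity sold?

MedCo's profit: π = (P_{MedCo} − 37)(331 − 3P_{MedCo} + 2P_{RxPlus}).
∂π/∂P_{MedCo} = 442 − 6P_{MedCo} + 2P_{RxPlus} = 0 ⇒ P_{MedCo} = 221/3 + (1/3)P_{RxPlus}.
Similarly P_{RxPlus} = 451/6 + (1/3)P_{MedCo}.
Plugging P_{RxPlus} into MedCo's best response: P_{MedCo} = 221/3 + (1/3)(451/6 + (1/3)P_{MedCo}) ⇒ (8/9)P_{MedCo} = 1777/18, so P_{MedCo} = 111.0625.
Then P_{RxPlus} = 451/6 + (1/3)·111.0625 = 112.1875.
q_{MedCo} = 331 − 3·111.0625 + 2·112.1875 = 222.1875.

222.1875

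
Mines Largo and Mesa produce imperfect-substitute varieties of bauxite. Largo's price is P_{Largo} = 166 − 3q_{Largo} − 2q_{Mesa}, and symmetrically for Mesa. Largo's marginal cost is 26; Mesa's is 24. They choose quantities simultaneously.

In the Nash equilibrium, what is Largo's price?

Mine Largo's profit: π = q_{Largo}(166 − 3q_{Largo} − 2q_{Mesa}) − 26q_{Largo}.
∂π/∂q_{Largo} = 140 − 6q_{Largo} − 2q_{Mesa} = 0 ⇒ q_{Largo} = 70/3 − (1/3)q_{Mesa}.
Similarly q_{Mesa} = 71/3 − (1/3)q_{Largo}.
Solving the two reaction functions simultaneously: (1 − (−1/3)(−1/3))q_{Largo} = 70/3 − (1/3)·(71/3), so (8/9)q_{Largo} = 139/9 and q_{Largo} = 17.375.
Then q_{Mesa} = 71/3 − (1/3)·17.375 = 17.875.
P_{Largo} = 166 − 3·17.375 − 2·17.875 = 78.125.

78.125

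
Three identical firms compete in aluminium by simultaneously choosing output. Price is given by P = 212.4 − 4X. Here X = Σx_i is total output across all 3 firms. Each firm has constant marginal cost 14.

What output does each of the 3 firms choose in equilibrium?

A representative firm's profit is π_i = x_i(212.4 − 4X) − 14x_i, with X = x_i + Σ_{j≠i} x_j.
First-order condition: 198.4 − 8x_i − 4Σ_{j≠i} x_j = 0.
Imposing symmetry (x_j = x for all j) turns Σ_{j≠i} x_j into 2x, so 198.4 = 16x and x = 12.4.

12.4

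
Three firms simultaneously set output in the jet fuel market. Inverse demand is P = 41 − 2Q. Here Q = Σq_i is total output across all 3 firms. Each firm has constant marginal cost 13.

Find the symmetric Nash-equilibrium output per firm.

3.5

A representative firm's profit is π_i = q_i(41 − 2Q) − 13q_i, with Q = q_i + Σ_{j≠i} q_j.
First-order condition: 28 − 4q_i − 2Σ_{j≠i} q_j = 0.
Imposing symmetry (q_j = q for all j) turns Σ_{j≠i} q_j into 2q, so 28 = 8q and q = 3.5.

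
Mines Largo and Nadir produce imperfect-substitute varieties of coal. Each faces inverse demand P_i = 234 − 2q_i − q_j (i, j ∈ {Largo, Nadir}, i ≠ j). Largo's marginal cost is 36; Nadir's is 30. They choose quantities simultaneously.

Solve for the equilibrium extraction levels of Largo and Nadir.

Mine Largo's profit: π = q_{Largo}(234 − 2q_{Largo} − q_{Nadir}) − 36q_{Largo}.
∂π/∂q_{Largo} = 198 − 4q_{Largo} − q_{Nadir} = 0 ⇒ q_{Largo} = 49.5 − 0.25q_{Nadir}.
Similarly q_{Nadir} = 51 − 0.25q_{Largo}.
Plugging q_{Nadir} into Largo's best response: q_{Largo} = 49.5 − 0.25(51 − 0.25q_{Largo}) ⇒ 0.9375q_{Largo} = 36.75, so q_{Largo} = 39.2.
Then q_{Nadir} = 51 − 0.25·39.2 = 41.2.

39.2, 41.2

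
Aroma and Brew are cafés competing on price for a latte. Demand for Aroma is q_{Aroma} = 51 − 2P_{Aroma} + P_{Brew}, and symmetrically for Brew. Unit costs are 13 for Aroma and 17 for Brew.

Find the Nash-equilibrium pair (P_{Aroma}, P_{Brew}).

Aroma's profit: π = (P_{Aroma} − 13)(51 − 2P_{Aroma} + P_{Brew}).
∂π/∂P_{Aroma} = 77 − 4P_{Aroma} + P_{Brew} = 0 ⇒ P_{Aroma} = 19.25 + 0.25P_{Brew}.
Similarly P_{Brew} = 21.25 + 0.25P_{Aroma}.
Plugging P_{Brew} into Aroma's best response: P_{Aroma} = 19.25 + 0.25(21.25 + 0.25P_{Aroma}) ⇒ 0.9375P_{Aroma} = 24.5625, so P_{Aroma} = 26.2.
Then P_{Brew} = 21.25 + 0.25·26.2 = 27.8.

26.2, 27.8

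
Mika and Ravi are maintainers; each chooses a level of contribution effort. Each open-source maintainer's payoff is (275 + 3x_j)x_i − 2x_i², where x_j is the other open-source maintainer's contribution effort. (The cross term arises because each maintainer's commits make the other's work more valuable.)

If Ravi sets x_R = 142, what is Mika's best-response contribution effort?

Mika's payoff is (275 + 3x_R)x_M − 2x_M².
∂π/∂x_M = 275 + 3x_R − 4x_M = 0, so x_M = 68.75 + 0.75x_R.
At x_R = 142: x_M = 68.75 + 0.75·142 = 175.25.

175.25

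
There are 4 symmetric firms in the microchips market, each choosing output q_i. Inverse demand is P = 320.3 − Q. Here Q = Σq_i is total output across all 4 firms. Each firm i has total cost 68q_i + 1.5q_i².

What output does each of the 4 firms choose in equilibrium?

31.5375

A representative firm's profit is π_i = q_i(320.3 − Q) − 68q_i − 1.5q_i², with Q = q_i + Σ_{j≠i} q_j.
First-order condition: 252.3 − 5q_i − Σ_{j≠i} q_j = 0.
With identical firms, set every q_j = q: then 252.3 − 5q − 3q = 0, i.e. q = 252.3/8 = 31.5375.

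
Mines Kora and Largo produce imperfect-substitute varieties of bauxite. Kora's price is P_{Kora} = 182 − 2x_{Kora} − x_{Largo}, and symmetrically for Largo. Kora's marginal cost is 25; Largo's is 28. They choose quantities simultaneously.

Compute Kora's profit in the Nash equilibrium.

1997.12

Mine Kora's profit: π = x_{Kora}(182 − 2x_{Kora} − x_{Largo}) − 25x_{Kora}.
∂π/∂x_{Kora} = 157 − 4x_{Kora} − x_{Largo} = 0 ⇒ x_{Kora} = 39.25 − 0.25x_{Largo}.
Similarly x_{Largo} = 38.5 − 0.25x_{Kora}.
Substituting the second reaction function into the first: x_{Kora} = 39.25 − 0.25(38.5 − 0.25x_{Kora}), which gives 0.9375x_{Kora} = 29.625 ⇒ x_{Kora} = 31.6.
Then x_{Largo} = 38.5 − 0.25·31.6 = 30.6.
P_{Kora} = 182 − 2·31.6 − 30.6 = 88.2.
Profit = (88.2 − 25)·31.6 = 1997.12.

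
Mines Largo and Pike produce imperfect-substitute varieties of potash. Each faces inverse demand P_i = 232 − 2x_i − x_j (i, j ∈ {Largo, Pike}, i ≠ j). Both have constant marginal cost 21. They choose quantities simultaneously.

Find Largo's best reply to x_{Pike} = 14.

Mine Largo's profit: π = x_{Largo}(232 − 2x_{Largo} − x_{Pike}) − 21x_{Largo}.
∂π/∂x_{Largo} = 211 − 4x_{Largo} − x_{Pike} = 0 ⇒ x_{Largo} = 52.75 − 0.25x_{Pike}.
At x_{Pike} = 14: x_{Largo} = 52.75 − 0.25·14 = 49.25.

49.25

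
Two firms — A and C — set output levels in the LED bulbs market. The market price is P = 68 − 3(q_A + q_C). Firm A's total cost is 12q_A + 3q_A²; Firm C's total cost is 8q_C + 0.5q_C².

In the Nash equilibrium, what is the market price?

Firm A's profit: π = q_A(68 − 3(q_A + q_C)) − 12q_A − 3q_A².
∂π/∂q_A = 56 − 12q_A − 3q_C = 0, so q_A = 14/3 − 0.25q_C.
For C: ∂π/∂q_C = 60 − 7q_C − 3q_A = 0 ⇒ q_C = 60/7 − (3/7)q_A.
Substituting the second reaction function into the first: q_A = 14/3 − 0.25(60/7 − (3/7)q_A), which gives (25/28)q_A = 53/21 ⇒ q_A = 212/75.
Then q_C = 60/7 − (3/7)·(212/75) = 7.36.
Equilibrium price: P = 68 − 3·(764/75) = 37.44.

37.44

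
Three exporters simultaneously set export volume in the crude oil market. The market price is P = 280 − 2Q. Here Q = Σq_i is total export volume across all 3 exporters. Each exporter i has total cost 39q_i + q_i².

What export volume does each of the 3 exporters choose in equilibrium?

24.1

A representative exporter's profit is π_i = q_i(280 − 2Q) − 39q_i − q_i², with Q = q_i + Σ_{j≠i} q_j.
First-order condition: 241 − 6q_i − 2Σ_{j≠i} q_j = 0.
In a symmetric equilibrium every exporter chooses the same q, so Σ_{j≠i} q_j = 2q. The condition becomes 241 − 10q = 0, giving q = 241/10 = 24.1.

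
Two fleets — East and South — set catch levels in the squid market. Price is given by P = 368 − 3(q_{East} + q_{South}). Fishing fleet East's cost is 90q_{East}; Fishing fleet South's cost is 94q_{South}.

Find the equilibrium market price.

Fishing fleet East's profit: π = q_{East}(368 − 3(q_{East} + q_{South})) − 90q_{East}.
∂π/∂q_{East} = 278 − 6q_{East} − 3q_{South} = 0, so q_{East} = 139/3 − 0.5q_{South}.
By the same steps for South: q_{South} = 137/3 − 0.5q_{East}.
Substituting the second reaction function into the first: q_{East} = 139/3 − 0.5(137/3 − 0.5q_{East}), which gives 0.75q_{East} = 23.5 ⇒ q_{East} = 94/3.
Then q_{South} = 137/3 − 0.5·(94/3) = 30.
Equilibrium price: P = 368 − 3·(184/3) = 184.

184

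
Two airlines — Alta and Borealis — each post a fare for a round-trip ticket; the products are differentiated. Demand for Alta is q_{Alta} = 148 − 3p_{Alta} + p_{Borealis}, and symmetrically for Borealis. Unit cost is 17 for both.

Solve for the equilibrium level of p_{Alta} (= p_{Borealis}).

Alta's profit: π = (p_{Alta} − 17)(148 − 3p_{Alta} + p_{Borealis}).
∂π/∂p_{Alta} = 199 − 6p_{Alta} + p_{Borealis} = 0 ⇒ p_{Alta} = 199/6 + (1/6)p_{Borealis}.
The game is symmetric, so in equilibrium p_{Borealis} = p_{Alta}: the reaction function gives (5/6)p_{Alta} = 199/6, hence p_{Alta} = 39.8.

39.8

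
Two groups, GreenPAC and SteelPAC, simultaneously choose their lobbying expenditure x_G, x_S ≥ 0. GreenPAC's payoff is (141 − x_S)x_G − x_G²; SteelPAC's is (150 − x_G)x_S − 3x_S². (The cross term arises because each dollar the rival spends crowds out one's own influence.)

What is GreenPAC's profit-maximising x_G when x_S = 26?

Expanding GreenPAC's payoff: 141x_G − x_Sx_G − x_G².
∂π/∂x_G = 141 − x_S − 2x_G = 0, so x_G = 70.5 − 0.5x_S.
At x_S = 26: x_G = 70.5 − 0.5·26 = 57.5.

57.5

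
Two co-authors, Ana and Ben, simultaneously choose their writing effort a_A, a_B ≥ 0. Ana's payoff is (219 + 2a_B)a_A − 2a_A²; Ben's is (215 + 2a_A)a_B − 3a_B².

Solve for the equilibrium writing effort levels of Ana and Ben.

Expanding Ana's payoff: 219a_A + 2a_Ba_A − 2a_A².
∂π/∂a_A = 219 + 2a_B − 4a_A = 0, so a_A = 54.75 + 0.5a_B.
Likewise for Ben: a_B = 215/6 + (1/3)a_A.
Substituting the second reaction function into the first: a_A = 54.75 + 0.5(215/6 + (1/3)a_A), which gives (5/6)a_A = 218/3 ⇒ a_A = 87.2.
Then a_B = 215/6 + (1/3)·87.2 = 64.9.

87.2, 64.9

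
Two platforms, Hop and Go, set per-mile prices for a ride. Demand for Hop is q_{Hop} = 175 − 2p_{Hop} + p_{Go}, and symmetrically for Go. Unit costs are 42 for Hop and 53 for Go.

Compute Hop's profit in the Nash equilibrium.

4195.28

Hop's profit: π = (p_{Hop} − 42)(175 − 2p_{Hop} + p_{Go}).
∂π/∂p_{Hop} = 259 − 4p_{Hop} + p_{Go} = 0 ⇒ p_{Hop} = 64.75 + 0.25p_{Go}.
Similarly p_{Go} = 70.25 + 0.25p_{Hop}.
Substituting the second reaction function into the first: p_{Hop} = 64.75 + 0.25(70.25 + 0.25p_{Hop}), which gives 0.9375p_{Hop} = 82.3125 ⇒ p_{Hop} = 87.8.
Then p_{Go} = 70.25 + 0.25·87.8 = 92.2.
q_{Hop} = 175 − 2·87.8 + 92.2 = 91.6.
Profit = (87.8 − 42)·91.6 = 4195.28.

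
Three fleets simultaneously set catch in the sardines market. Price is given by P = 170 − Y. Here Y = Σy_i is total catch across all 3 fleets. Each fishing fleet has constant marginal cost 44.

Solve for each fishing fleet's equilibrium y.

31.5

A representative fishing fleet's profit is π_i = y_i(170 − Y) − 44y_i, with Y = y_i + Σ_{j≠i} y_j.
First-order condition: 126 − 2y_i − Σ_{j≠i} y_j = 0.
In a symmetric equilibrium every fishing fleet chooses the same y, so Σ_{j≠i} y_j = 2y. The condition becomes 126 − 4y = 0, giving y = 126/4 = 31.5.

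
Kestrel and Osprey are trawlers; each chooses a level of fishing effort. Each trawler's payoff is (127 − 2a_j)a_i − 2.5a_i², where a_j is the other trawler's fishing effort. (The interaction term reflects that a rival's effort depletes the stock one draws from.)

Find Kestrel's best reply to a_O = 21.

17

Kestrel's payoff is (127 − 2a_O)a_K − 2.5a_K².
∂π/∂a_K = 127 − 2a_O − 5a_K = 0, so a_K = 25.4 − 0.4a_O.
At a_O = 21: a_K = 25.4 − 0.4·21 = 17.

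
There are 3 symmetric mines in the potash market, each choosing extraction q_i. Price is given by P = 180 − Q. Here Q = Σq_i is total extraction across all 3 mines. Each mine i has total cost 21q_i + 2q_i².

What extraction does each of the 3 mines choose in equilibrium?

19.875

A representative mine's profit is π_i = q_i(180 − Q) − 21q_i − 2q_i², with Q = q_i + Σ_{j≠i} q_j.
First-order condition: 159 − 6q_i − Σ_{j≠i} q_j = 0.
Imposing symmetry (q_j = q for all j) turns Σ_{j≠i} q_j into 2q, so 159 = 8q and q = 19.875.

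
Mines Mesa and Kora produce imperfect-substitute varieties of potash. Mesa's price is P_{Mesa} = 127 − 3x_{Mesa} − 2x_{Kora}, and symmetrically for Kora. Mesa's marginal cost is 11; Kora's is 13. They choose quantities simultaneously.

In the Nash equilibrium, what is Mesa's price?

Mine Mesa's profit: π = x_{Mesa}(127 − 3x_{Mesa} − 2x_{Kora}) − 11x_{Mesa}.
∂π/∂x_{Mesa} = 116 − 6x_{Mesa} − 2x_{Kora} = 0 ⇒ x_{Mesa} = 58/3 − (1/3)x_{Kora}.
Similarly x_{Kora} = 19 − (1/3)x_{Mesa}.
Plugging x_{Kora} into Mesa's best response: x_{Mesa} = 58/3 − (1/3)(19 − (1/3)x_{Mesa}) ⇒ (8/9)x_{Mesa} = 13, so x_{Mesa} = 14.625.
Then x_{Kora} = 19 − (1/3)·14.625 = 14.125.
P_{Mesa} = 127 − 3·14.625 − 2·14.125 = 54.875.

54.875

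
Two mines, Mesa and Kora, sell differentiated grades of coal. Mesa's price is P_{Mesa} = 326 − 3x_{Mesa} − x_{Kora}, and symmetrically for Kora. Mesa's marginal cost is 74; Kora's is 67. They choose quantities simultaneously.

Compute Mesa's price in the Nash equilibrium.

Mine Mesa's profit: π = x_{Mesa}(326 − 3x_{Mesa} − x_{Kora}) − 74x_{Mesa}.
∂π/∂x_{Mesa} = 252 − 6x_{Mesa} − x_{Kora} = 0 ⇒ x_{Mesa} = 42 − (1/6)x_{Kora}.
Similarly x_{Kora} = 259/6 − (1/6)x_{Mesa}.
Plugging x_{Kora} into Mesa's best response: x_{Mesa} = 42 − (1/6)(259/6 − (1/6)x_{Mesa}) ⇒ (35/36)x_{Mesa} = 1253/36, so x_{Mesa} = 35.8.
Then x_{Kora} = 259/6 − (1/6)·35.8 = 37.2.
P_{Mesa} = 326 − 3·35.8 − 37.2 = 181.4.

181.4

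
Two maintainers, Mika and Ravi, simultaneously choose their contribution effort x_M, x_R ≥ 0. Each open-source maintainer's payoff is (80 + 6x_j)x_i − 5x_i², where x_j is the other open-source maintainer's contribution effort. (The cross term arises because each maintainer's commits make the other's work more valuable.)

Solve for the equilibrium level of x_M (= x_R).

Mika's payoff is (80 + 6x_R)x_M − 5x_M².
∂π/∂x_M = 80 + 6x_R − 10x_M = 0, so x_M = 8 + 0.6x_R.
Setting x_M = x_R in the reaction function: x_M = 8 + 0.6x_M, so x_M = 8 / 0.4 = 20.

20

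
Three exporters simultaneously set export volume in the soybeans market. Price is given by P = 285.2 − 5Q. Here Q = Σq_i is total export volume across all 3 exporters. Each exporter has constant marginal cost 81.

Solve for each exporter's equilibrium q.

10.21

A representative exporter's profit is π_i = q_i(285.2 − 5Q) − 81q_i, with Q = q_i + Σ_{j≠i} q_j.
First-order condition: 204.2 − 10q_i − 5Σ_{j≠i} q_j = 0.
In a symmetric equilibrium every exporter chooses the same q, so Σ_{j≠i} q_j = 2q. The condition becomes 204.2 − 20q = 0, giving q = 204.2/20 = 10.21.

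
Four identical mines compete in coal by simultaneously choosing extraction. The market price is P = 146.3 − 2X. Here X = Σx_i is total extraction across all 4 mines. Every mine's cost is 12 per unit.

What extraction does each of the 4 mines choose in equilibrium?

A representative mine's profit is π_i = x_i(146.3 − 2X) − 12x_i, with X = x_i + Σ_{j≠i} x_j.
First-order condition: 134.3 − 4x_i − 2Σ_{j≠i} x_j = 0.
Imposing symmetry (x_j = x for all j) turns Σ_{j≠i} x_j into 3x, so 134.3 = 10x and x = 13.43.

13.43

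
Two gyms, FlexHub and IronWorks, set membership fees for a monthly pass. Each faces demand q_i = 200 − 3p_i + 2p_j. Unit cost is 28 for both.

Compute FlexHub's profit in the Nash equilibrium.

5547

FlexHub's profit: π = (p_{FlexHub} − 28)(200 − 3p_{FlexHub} + 2p_{IronWorks}).
∂π/∂p_{FlexHub} = 284 − 6p_{FlexHub} + 2p_{IronWorks} = 0 ⇒ p_{FlexHub} = 142/3 + (1/3)p_{IronWorks}.
By symmetry p_{IronWorks} = p_{FlexHub}; substituting into the reaction function, (2/3)p_{FlexHub} = 142/3 and p_{FlexHub} = 71.
q_{FlexHub} = 200 − 3·71 + 2·71 = 129.
Profit = (71 − 28)·129 = 5547.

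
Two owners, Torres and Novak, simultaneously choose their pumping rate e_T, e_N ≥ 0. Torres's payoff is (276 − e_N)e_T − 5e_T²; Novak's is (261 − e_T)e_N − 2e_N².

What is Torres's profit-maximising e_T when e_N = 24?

25.2

Expanding Torres's payoff: 276e_T − e_Ne_T − 5e_T².
∂π/∂e_T = 276 − e_N − 10e_T = 0, so e_T = 27.6 − 0.1e_N.
At e_N = 24: e_T = 27.6 − 0.1·24 = 25.2.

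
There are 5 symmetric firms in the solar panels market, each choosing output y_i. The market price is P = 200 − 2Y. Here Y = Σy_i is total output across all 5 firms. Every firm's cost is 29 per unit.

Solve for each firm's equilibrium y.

A representative firm's profit is π_i = y_i(200 − 2Y) − 29y_i, with Y = y_i + Σ_{j≠i} y_j.
First-order condition: 171 − 4y_i − 2Σ_{j≠i} y_j = 0.
With identical firms, set every y_j = y: then 171 − 4y − 8y = 0, i.e. y = 171/12 = 14.25.

14.25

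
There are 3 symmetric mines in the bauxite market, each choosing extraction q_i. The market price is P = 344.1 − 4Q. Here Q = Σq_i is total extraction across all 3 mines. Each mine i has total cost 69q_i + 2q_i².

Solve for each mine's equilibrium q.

13.755

A representative mine's profit is π_i = q_i(344.1 − 4Q) − 69q_i − 2q_i², with Q = q_i + Σ_{j≠i} q_j.
First-order condition: 275.1 − 12q_i − 4Σ_{j≠i} q_j = 0.
In a symmetric equilibrium every mine chooses the same q, so Σ_{j≠i} q_j = 2q. The condition becomes 275.1 − 20q = 0, giving q = 275.1/20 = 13.755.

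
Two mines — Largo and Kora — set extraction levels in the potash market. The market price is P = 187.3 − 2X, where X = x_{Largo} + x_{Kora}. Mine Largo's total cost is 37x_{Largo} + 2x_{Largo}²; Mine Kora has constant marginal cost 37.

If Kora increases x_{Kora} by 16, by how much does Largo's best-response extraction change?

Mine Largo's profit: π = x_{Largo}(187.3 − 2(x_{Largo} + x_{Kora})) − 37x_{Largo} − 2x_{Largo}².
∂π/∂x_{Largo} = 150.3 − 8x_{Largo} − 2x_{Kora} = 0, so x_{Largo} = 18.7875 − 0.25x_{Kora}.
The reaction-function slope is −0.25, so a 16-unit rise in x_{Kora} moves x_{Largo} by −0.25 × 16 = −4. Largo's best response falls — the actions are strategic substitutes.

-4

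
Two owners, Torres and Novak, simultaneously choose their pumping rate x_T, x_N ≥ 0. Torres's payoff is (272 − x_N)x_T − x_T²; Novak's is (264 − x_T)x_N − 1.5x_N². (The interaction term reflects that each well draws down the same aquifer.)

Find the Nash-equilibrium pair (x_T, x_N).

Expanding Torres's payoff: 272x_T − x_Nx_T − x_T².
∂π/∂x_T = 272 − x_N − 2x_T = 0, so x_T = 136 − 0.5x_N.
Likewise for Novak: x_N = 88 − (1/3)x_T.
Substituting the second reaction function into the first: x_T = 136 − 0.5(88 − (1/3)x_T), which gives (5/6)x_T = 92 ⇒ x_T = 110.4.
Then x_N = 88 − (1/3)·110.4 = 51.2.

110.4, 51.2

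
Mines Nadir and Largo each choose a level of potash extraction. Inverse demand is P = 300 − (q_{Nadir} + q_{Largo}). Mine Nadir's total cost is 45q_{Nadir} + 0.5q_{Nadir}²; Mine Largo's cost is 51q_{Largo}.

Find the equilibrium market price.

Mine Nadir's profit: π = q_{Nadir}(300 − (q_{Nadir} + q_{Largo})) − 45q_{Nadir} − 0.5q_{Nadir}².
∂π/∂q_{Nadir} = 255 − 3q_{Nadir} − q_{Largo} = 0, so q_{Nadir} = 85 − (1/3)q_{Largo}.
For Largo: ∂π/∂q_{Largo} = 249 − 2q_{Largo} − q_{Nadir} = 0 ⇒ q_{Largo} = 124.5 − 0.5q_{Nadir}.
Solving the two reaction functions simultaneously: (1 − (−1/3)(−0.5))q_{Nadir} = 85 − (1/3)·124.5, so (5/6)q_{Nadir} = 43.5 and q_{Nadir} = 52.2.
Then q_{Largo} = 124.5 − 0.5·52.2 = 98.4.
Equilibrium price: P = 300 − 150.6 = 149.4.

149.4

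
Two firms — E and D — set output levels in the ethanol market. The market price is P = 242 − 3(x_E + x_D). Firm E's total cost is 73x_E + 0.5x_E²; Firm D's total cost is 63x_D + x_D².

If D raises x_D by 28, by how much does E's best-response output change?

-12

Firm E's profit: π = x_E(242 − 3(x_E + x_D)) − 73x_E − 0.5x_E².
∂π/∂x_E = 169 − 7x_E − 3x_D = 0, so x_E = 169/7 − (3/7)x_D.
The reaction-function slope is −3/7, so a 28-unit rise in x_D moves x_E by −3/7 × 28 = −12. E's best response falls — the actions are strategic substitutes.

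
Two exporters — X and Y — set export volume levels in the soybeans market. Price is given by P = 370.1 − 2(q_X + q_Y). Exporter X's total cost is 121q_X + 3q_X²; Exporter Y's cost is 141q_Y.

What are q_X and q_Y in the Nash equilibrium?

14.95, 49.8

Exporter X's profit: π = q_X(370.1 − 2(q_X + q_Y)) − 121q_X − 3q_X².
∂π/∂q_X = 249.1 − 10q_X − 2q_Y = 0, so q_X = 24.91 − 0.2q_Y.
For Y: ∂π/∂q_Y = 229.1 − 4q_Y − 2q_X = 0 ⇒ q_Y = 57.275 − 0.5q_X.
Substituting the second reaction function into the first: q_X = 24.91 − 0.2(57.275 − 0.5q_X), which gives 0.9q_X = 13.455 ⇒ q_X = 14.95.
Then q_Y = 57.275 − 0.5·14.95 = 49.8.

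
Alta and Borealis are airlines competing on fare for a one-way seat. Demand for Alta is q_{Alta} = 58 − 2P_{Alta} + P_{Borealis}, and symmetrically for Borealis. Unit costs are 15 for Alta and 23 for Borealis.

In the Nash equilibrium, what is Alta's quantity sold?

30.8

Alta's profit: π = (P_{Alta} − 15)(58 − 2P_{Alta} + P_{Borealis}).
∂π/∂P_{Alta} = 88 − 4P_{Alta} + P_{Borealis} = 0 ⇒ P_{Alta} = 22 + 0.25P_{Borealis}.
Similarly P_{Borealis} = 26 + 0.25P_{Alta}.
Substituting the second reaction function into the first: P_{Alta} = 22 + 0.25(26 + 0.25P_{Alta}), which gives 0.9375P_{Alta} = 28.5 ⇒ P_{Alta} = 30.4.
Then P_{Borealis} = 26 + 0.25·30.4 = 33.6.
q_{Alta} = 58 − 2·30.4 + 33.6 = 30.8.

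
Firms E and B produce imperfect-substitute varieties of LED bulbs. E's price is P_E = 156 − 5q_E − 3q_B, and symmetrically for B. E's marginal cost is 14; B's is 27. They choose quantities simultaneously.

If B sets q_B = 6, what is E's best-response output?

Firm E's profit: π = q_E(156 − 5q_E − 3q_B) − 14q_E.
∂π/∂q_E = 142 − 10q_E − 3q_B = 0 ⇒ q_E = 14.2 − 0.3q_B.
At q_B = 6: q_E = 14.2 − 0.3·6 = 12.4.

12.4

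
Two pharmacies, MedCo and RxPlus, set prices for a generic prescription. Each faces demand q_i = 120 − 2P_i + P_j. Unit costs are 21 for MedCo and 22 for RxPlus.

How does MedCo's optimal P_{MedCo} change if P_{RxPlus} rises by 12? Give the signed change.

MedCo's profit: π = (P_{MedCo} − 21)(120 − 2P_{MedCo} + P_{RxPlus}).
∂π/∂P_{MedCo} = 162 − 4P_{MedCo} + P_{RxPlus} = 0 ⇒ P_{MedCo} = 40.5 + 0.25P_{RxPlus}.
The reaction-function slope is 0.25, so a 12-unit rise in P_{RxPlus} moves P_{MedCo} by 0.25 × 12 = 3. MedCo's best response rises — the actions are strategic complements.

3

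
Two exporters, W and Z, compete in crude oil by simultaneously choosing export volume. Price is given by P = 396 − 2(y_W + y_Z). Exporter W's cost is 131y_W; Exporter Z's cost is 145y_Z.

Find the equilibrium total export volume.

86

Exporter W's profit: π = y_W(396 − 2(y_W + y_Z)) − 131y_W.
∂π/∂y_W = 265 − 4y_W − 2y_Z = 0, so y_W = 66.25 − 0.5y_Z.
By the same steps for Z: y_Z = 62.75 − 0.5y_W.
Solving the two reaction functions simultaneously: (1 − (−0.5)(−0.5))y_W = 66.25 − 0.5·62.75, so 0.75y_W = 34.875 and y_W = 46.5.
Then y_Z = 62.75 − 0.5·46.5 = 39.5.
Total export volume: 46.5 + 39.5 = 86.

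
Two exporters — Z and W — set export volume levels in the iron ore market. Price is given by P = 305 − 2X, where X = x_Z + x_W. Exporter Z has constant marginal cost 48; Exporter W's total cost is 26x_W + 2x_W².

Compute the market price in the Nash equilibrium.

155

Exporter Z's profit: π = x_Z(305 − 2(x_Z + x_W)) − 48x_Z.
∂π/∂x_Z = 257 − 4x_Z − 2x_W = 0, so x_Z = 64.25 − 0.5x_W.
For W: ∂π/∂x_W = 279 − 8x_W − 2x_Z = 0 ⇒ x_W = 34.875 − 0.25x_Z.
Solving the two reaction functions simultaneously: (1 − (−0.5)(−0.25))x_Z = 64.25 − 0.5·34.875, so 0.875x_Z = 46.8125 and x_Z = 53.5.
Then x_W = 34.875 − 0.25·53.5 = 21.5.
Equilibrium price: P = 305 − 2·75 = 155.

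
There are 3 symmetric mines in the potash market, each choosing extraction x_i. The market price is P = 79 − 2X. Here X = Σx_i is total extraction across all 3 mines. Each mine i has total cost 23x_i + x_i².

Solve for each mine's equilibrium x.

5.6

A representative mine's profit is π_i = x_i(79 − 2X) − 23x_i − x_i², with X = x_i + Σ_{j≠i} x_j.
First-order condition: 56 − 6x_i − 2Σ_{j≠i} x_j = 0.
With identical mines, set every x_j = x: then 56 − 6x − 4x = 0, i.e. x = 56/10 = 5.6.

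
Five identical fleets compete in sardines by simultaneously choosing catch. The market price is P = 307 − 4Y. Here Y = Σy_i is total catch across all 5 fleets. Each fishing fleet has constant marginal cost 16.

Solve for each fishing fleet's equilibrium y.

12.125

A representative fishing fleet's profit is π_i = y_i(307 − 4Y) − 16y_i, with Y = y_i + Σ_{j≠i} y_j.
First-order condition: 291 − 8y_i − 4Σ_{j≠i} y_j = 0.
Imposing symmetry (y_j = y for all j) turns Σ_{j≠i} y_j into 4y, so 291 = 24y and y = 12.125.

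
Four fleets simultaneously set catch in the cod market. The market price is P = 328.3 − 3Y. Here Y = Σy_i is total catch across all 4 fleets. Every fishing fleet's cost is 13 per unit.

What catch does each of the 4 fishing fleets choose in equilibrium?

A representative fishing fleet's profit is π_i = y_i(328.3 − 3Y) − 13y_i, with Y = y_i + Σ_{j≠i} y_j.
First-order condition: 315.3 − 6y_i − 3Σ_{j≠i} y_j = 0.
With identical fishing fleets, set every y_j = y: then 315.3 − 6y − 9y = 0, i.e. y = 315.3/15 = 21.02.

21.02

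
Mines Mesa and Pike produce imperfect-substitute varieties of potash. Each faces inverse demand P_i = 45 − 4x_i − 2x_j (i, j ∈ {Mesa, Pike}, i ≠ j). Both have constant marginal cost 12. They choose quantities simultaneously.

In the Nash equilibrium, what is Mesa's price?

25.2

Mine Mesa's profit: π = x_{Mesa}(45 − 4x_{Mesa} − 2x_{Pike}) − 12x_{Mesa}.
∂π/∂x_{Mesa} = 33 − 8x_{Mesa} − 2x_{Pike} = 0 ⇒ x_{Mesa} = 4.125 − 0.25x_{Pike}.
The game is symmetric, so in equilibrium x_{Pike} = x_{Mesa}: the reaction function gives 1.25x_{Mesa} = 4.125, hence x_{Mesa} = 3.3.
P_{Mesa} = 45 − 4·3.3 − 2·3.3 = 25.2.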